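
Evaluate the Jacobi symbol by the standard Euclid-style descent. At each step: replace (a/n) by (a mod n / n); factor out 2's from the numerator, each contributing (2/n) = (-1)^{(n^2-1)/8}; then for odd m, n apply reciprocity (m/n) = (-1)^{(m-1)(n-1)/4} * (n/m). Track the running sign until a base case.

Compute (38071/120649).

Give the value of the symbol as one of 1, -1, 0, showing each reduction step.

flip (38071/120649) -> (120649/38071): both odd, 38071 mod 4 = 3, 120649 mod 4 = 1, so the flip contributes +1; sign now +1
(120649/38071): 120649 mod 38071 = 6436, so (120649/38071) = (6436/38071)
factor out 2^2: 6436 = 2^2·1609; with 38071 mod 8 = 7, (2/38071) = +1; sign now +1; continue with (1609/38071)
flip (1609/38071) -> (38071/1609): both odd, 1609 mod 4 = 1, 38071 mod 4 = 3, so the flip contributes +1; sign now +1
(38071/1609): 38071 mod 1609 = 1064, so (38071/1609) = (1064/1609)
factor out 2^3: 1064 = 2^3·133; with 1609 mod 8 = 1, (2/1609) = +1; sign now +1; continue with (133/1609)
flip (133/1609) -> (1609/133): both odd, 133 mod 4 = 1, 1609 mod 4 = 1, so the flip contributes +1; sign now +1
(1609/133): 1609 mod 133 = 13, so (1609/133) = (13/133)
flip (13/133) -> (133/13): both odd, 13 mod 4 = 1, 133 mod 4 = 1, so the flip contributes +1; sign now +1
(133/13): 133 mod 13 = 3, so (133/13) = (3/13)
flip (3/13) -> (13/3): both odd, 3 mod 4 = 3, 13 mod 4 = 1, so the flip contributes +1; sign now +1
(13/3): 13 mod 3 = 1, so (13/3) = (1/3)
reached (1/3) = 1, so the symbol is +1

1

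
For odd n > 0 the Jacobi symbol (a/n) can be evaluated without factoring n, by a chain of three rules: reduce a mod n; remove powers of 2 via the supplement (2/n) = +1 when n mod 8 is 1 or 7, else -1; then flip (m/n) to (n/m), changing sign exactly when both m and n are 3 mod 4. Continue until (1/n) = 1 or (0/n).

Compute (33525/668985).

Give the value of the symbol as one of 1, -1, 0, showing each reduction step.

0

reciprocity: (33525/668985) = +1·(668985/33525) since 33525 mod 4 = 1, 668985 mod 4 = 1; sign now +1
(668985/33525) = (32010/33525)   [reduce mod 33525]
32010 = 2^1·16005; (2/33525) = -1 since 33525 mod 8 = 5, so (32010/33525) = (-1)^1·(16005/33525); sign now -1
reciprocity: (16005/33525) = +1·(33525/16005) since 16005 mod 4 = 1, 33525 mod 4 = 1; sign now -1
(33525/16005) = (1515/16005)   [reduce mod 16005]
reciprocity: (1515/16005) = +1·(16005/1515) since 1515 mod 4 = 3, 16005 mod 4 = 1; sign now -1
(16005/1515) = (855/1515)   [reduce mod 1515]
reciprocity: (855/1515) = -1·(1515/855) since 855 mod 4 = 3, 1515 mod 4 = 3; sign now +1
(1515/855) = (660/855)   [reduce mod 855]
660 = 2^2·165; (2/855) = +1 since 855 mod 8 = 7, so (660/855) = (+1)^2·(165/855); sign now +1
reciprocity: (165/855) = +1·(855/165) since 165 mod 4 = 1, 855 mod 4 = 3; sign now +1
(855/165) = (30/165)   [reduce mod 165]
30 = 2^1·15; (2/165) = -1 since 165 mod 8 = 5, so (30/165) = (-1)^1·(15/165); sign now -1
reciprocity: (15/165) = +1·(165/15) since 15 mod 4 = 3, 165 mod 4 = 1; sign now -1
(165/15) = (0/15)   [reduce mod 15]
(0/15) = 0   [gcd(a, n) > 1]; final value = 0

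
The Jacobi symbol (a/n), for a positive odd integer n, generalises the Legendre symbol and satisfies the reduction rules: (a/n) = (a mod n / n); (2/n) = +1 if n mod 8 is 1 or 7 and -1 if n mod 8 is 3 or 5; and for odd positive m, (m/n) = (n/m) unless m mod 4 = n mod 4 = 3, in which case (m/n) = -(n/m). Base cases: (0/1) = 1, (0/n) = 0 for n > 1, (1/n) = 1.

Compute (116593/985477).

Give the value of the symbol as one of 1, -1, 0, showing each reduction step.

flip (116593/985477) -> (985477/116593): both odd, 116593 mod 4 = 1, 985477 mod 4 = 1, so the flip contributes +1; sign now +1
(985477/116593): 985477 mod 116593 = 52733, so (985477/116593) = (52733/116593)
flip (52733/116593) -> (116593/52733): both odd, 52733 mod 4 = 1, 116593 mod 4 = 1, so the flip contributes +1; sign now +1
(116593/52733): 116593 mod 52733 = 11127, so (116593/52733) = (11127/52733)
flip (11127/52733) -> (52733/11127): both odd, 11127 mod 4 = 3, 52733 mod 4 = 1, so the flip contributes +1; sign now +1
(52733/11127): 52733 mod 11127 = 8225, so (52733/11127) = (8225/11127)
flip (8225/11127) -> (11127/8225): both odd, 8225 mod 4 = 1, 11127 mod 4 = 3, so the flip contributes +1; sign now +1
(11127/8225): 11127 mod 8225 = 2902, so (11127/8225) = (2902/8225)
factor out 2^1: 2902 = 2^1·1451; with 8225 mod 8 = 1, (2/8225) = +1; sign now +1; continue with (1451/8225)
flip (1451/8225) -> (8225/1451): both odd, 1451 mod 4 = 3, 8225 mod 4 = 1, so the flip contributes +1; sign now +1
(8225/1451): 8225 mod 1451 = 970, so (8225/1451) = (970/1451)
factor out 2^1: 970 = 2^1·485; with 1451 mod 8 = 3, (2/1451) = -1; sign now -1; continue with (485/1451)
flip (485/1451) -> (1451/485): both odd, 485 mod 4 = 1, 1451 mod 4 = 3, so the flip contributes +1; sign now -1
(1451/485): 1451 mod 485 = 481, so (1451/485) = (481/485)
flip (481/485) -> (485/481): both odd, 481 mod 4 = 1, 485 mod 4 = 1, so the flip contributes +1; sign now -1
(485/481): 485 mod 481 = 4, so (485/481) = (4/481)
factor out 2^2: 4 = 2^2·1; with 481 mod 8 = 1, (2/481) = +1; sign now -1; continue with (1/481)
reached (1/481) = 1, so the symbol is -1

-1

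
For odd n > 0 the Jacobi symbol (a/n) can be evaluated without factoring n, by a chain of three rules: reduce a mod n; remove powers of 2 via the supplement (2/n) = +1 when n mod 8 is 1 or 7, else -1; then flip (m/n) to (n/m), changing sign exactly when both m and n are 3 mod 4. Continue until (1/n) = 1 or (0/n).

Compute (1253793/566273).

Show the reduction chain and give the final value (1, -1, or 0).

1

(1253793/566273) = (121247/566273)   [reduce mod 566273]
reciprocity: (121247/566273) = +1·(566273/121247) since 121247 mod 4 = 3, 566273 mod 4 = 1; sign now +1
(566273/121247) = (81285/121247)   [reduce mod 121247]
reciprocity: (81285/121247) = +1·(121247/81285) since 81285 mod 4 = 1, 121247 mod 4 = 3; sign now +1
(121247/81285) = (39962/81285)   [reduce mod 81285]
39962 = 2^1·19981; (2/81285) = -1 since 81285 mod 8 = 5, so (39962/81285) = (-1)^1·(19981/81285); sign now -1
reciprocity: (19981/81285) = +1·(81285/19981) since 19981 mod 4 = 1, 81285 mod 4 = 1; sign now -1
(81285/19981) = (1361/19981)   [reduce mod 19981]
reciprocity: (1361/19981) = +1·(19981/1361) since 1361 mod 4 = 1, 19981 mod 4 = 1; sign now -1
(19981/1361) = (927/1361)   [reduce mod 1361]
reciprocity: (927/1361) = +1·(1361/927) since 927 mod 4 = 3, 1361 mod 4 = 1; sign now -1
(1361/927) = (434/927)   [reduce mod 927]
434 = 2^1·217; (2/927) = +1 since 927 mod 8 = 7, so (434/927) = (+1)^1·(217/927); sign now -1
reciprocity: (217/927) = +1·(927/217) since 217 mod 4 = 1, 927 mod 4 = 3; sign now -1
(927/217) = (59/217)   [reduce mod 217]
reciprocity: (59/217) = +1·(217/59) since 59 mod 4 = 3, 217 mod 4 = 1; sign now -1
(217/59) = (40/59)   [reduce mod 59]
40 = 2^3·5; (2/59) = -1 since 59 mod 8 = 3, so (40/59) = (-1)^3·(5/59); sign now +1
reciprocity: (5/59) = +1·(59/5) since 5 mod 4 = 1, 59 mod 4 = 3; sign now +1
(59/5) = (4/5)   [reduce mod 5]
4 = 2^2·1; (2/5) = -1 since 5 mod 8 = 5, so (4/5) = (-1)^2·(1/5); sign now +1
(1/5) = 1; final value = sign = +1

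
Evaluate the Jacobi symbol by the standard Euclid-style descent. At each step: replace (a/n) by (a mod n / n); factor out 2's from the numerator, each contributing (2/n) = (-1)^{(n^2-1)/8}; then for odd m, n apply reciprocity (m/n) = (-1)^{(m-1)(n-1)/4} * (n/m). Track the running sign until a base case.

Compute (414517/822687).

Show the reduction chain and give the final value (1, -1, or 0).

-1

reciprocity: (414517/822687) = +1·(822687/414517) since 414517 mod 4 = 1, 822687 mod 4 = 3; sign now +1
(822687/414517) = (408170/414517)   [reduce mod 414517]
408170 = 2^1·204085; (2/414517) = -1 since 414517 mod 8 = 5, so (408170/414517) = (-1)^1·(204085/414517); sign now -1
reciprocity: (204085/414517) = +1·(414517/204085) since 204085 mod 4 = 1, 414517 mod 4 = 1; sign now -1
(414517/204085) = (6347/204085)   [reduce mod 204085]
reciprocity: (6347/204085) = +1·(204085/6347) since 6347 mod 4 = 3, 204085 mod 4 = 1; sign now -1
(204085/6347) = (981/6347)   [reduce mod 6347]
reciprocity: (981/6347) = +1·(6347/981) since 981 mod 4 = 1, 6347 mod 4 = 3; sign now -1
(6347/981) = (461/981)   [reduce mod 981]
reciprocity: (461/981) = +1·(981/461) since 461 mod 4 = 1, 981 mod 4 = 1; sign now -1
(981/461) = (59/461)   [reduce mod 461]
reciprocity: (59/461) = +1·(461/59) since 59 mod 4 = 3, 461 mod 4 = 1; sign now -1
(461/59) = (48/59)   [reduce mod 59]
48 = 2^4·3; (2/59) = -1 since 59 mod 8 = 3, so (48/59) = (-1)^4·(3/59); sign now -1
reciprocity: (3/59) = -1·(59/3) since 3 mod 4 = 3, 59 mod 4 = 3; sign now +1
(59/3) = (2/3)   [reduce mod 3]
2 = 2^1·1; (2/3) = -1 since 3 mod 8 = 3, so (2/3) = (-1)^1·(1/3); sign now -1
(1/3) = 1; final value = sign = -1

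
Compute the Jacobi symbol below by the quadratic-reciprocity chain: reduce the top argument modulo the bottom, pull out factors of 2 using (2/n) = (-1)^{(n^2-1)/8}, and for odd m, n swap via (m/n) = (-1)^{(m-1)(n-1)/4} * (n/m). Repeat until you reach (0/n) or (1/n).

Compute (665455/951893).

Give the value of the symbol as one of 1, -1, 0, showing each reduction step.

-1

flip (665455/951893) -> (951893/665455): both odd, 665455 mod 4 = 3, 951893 mod 4 = 1, so the flip contributes +1; sign now +1
(951893/665455): 951893 mod 665455 = 286438, so (951893/665455) = (286438/665455)
factor out 2^1: 286438 = 2^1·143219; with 665455 mod 8 = 7, (2/665455) = +1; sign now +1; continue with (143219/665455)
flip (143219/665455) -> (665455/143219): both odd, 143219 mod 4 = 3, 665455 mod 4 = 3, so the flip contributes -1; sign now -1
(665455/143219): 665455 mod 143219 = 92579, so (665455/143219) = (92579/143219)
flip (92579/143219) -> (143219/92579): both odd, 92579 mod 4 = 3, 143219 mod 4 = 3, so the flip contributes -1; sign now +1
(143219/92579): 143219 mod 92579 = 50640, so (143219/92579) = (50640/92579)
factor out 2^4: 50640 = 2^4·3165; with 92579 mod 8 = 3, (2/92579) = -1; sign now +1; continue with (3165/92579)
flip (3165/92579) -> (92579/3165): both odd, 3165 mod 4 = 1, 92579 mod 4 = 3, so the flip contributes +1; sign now +1
(92579/3165): 92579 mod 3165 = 794, so (92579/3165) = (794/3165)
factor out 2^1: 794 = 2^1·397; with 3165 mod 8 = 5, (2/3165) = -1; sign now -1; continue with (397/3165)
flip (397/3165) -> (3165/397): both odd, 397 mod 4 = 1, 3165 mod 4 = 1, so the flip contributes +1; sign now -1
(3165/397): 3165 mod 397 = 386, so (3165/397) = (386/397)
factor out 2^1: 386 = 2^1·193; with 397 mod 8 = 5, (2/397) = -1; sign now +1; continue with (193/397)
flip (193/397) -> (397/193): both odd, 193 mod 4 = 1, 397 mod 4 = 1, so the flip contributes +1; sign now +1
(397/193): 397 mod 193 = 11, so (397/193) = (11/193)
flip (11/193) -> (193/11): both odd, 11 mod 4 = 3, 193 mod 4 = 1, so the flip contributes +1; sign now +1
(193/11): 193 mod 11 = 6, so (193/11) = (6/11)
factor out 2^1: 6 = 2^1·3; with 11 mod 8 = 3, (2/11) = -1; sign now -1; continue with (3/11)
flip (3/11) -> (11/3): both odd, 3 mod 4 = 3, 11 mod 4 = 3, so the flip contributes -1; sign now +1
(11/3): 11 mod 3 = 2, so (11/3) = (2/3)
factor out 2^1: 2 = 2^1·1; with 3 mod 8 = 3, (2/3) = -1; sign now -1; continue with (1/3)
reached (1/3) = 1, so the symbol is -1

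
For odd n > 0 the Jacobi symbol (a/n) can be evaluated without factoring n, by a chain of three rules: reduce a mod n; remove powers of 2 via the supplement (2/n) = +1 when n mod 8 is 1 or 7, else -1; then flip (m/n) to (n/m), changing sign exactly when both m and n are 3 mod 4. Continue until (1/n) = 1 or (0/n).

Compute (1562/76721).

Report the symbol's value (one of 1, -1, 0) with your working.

1562 = 2^1·781; (2/76721) = +1 since 76721 mod 8 = 1, so (1562/76721) = (+1)^1·(781/76721); sign now +1
reciprocity: (781/76721) = +1·(76721/781) since 781 mod 4 = 1, 76721 mod 4 = 1; sign now +1
(76721/781) = (183/781)   [reduce mod 781]
reciprocity: (183/781) = +1·(781/183) since 183 mod 4 = 3, 781 mod 4 = 1; sign now +1
(781/183) = (49/183)   [reduce mod 183]
reciprocity: (49/183) = +1·(183/49) since 49 mod 4 = 1, 183 mod 4 = 3; sign now +1
(183/49) = (36/49)   [reduce mod 49]
36 = 2^2·9; (2/49) = +1 since 49 mod 8 = 1, so (36/49) = (+1)^2·(9/49); sign now +1
reciprocity: (9/49) = +1·(49/9) since 9 mod 4 = 1, 49 mod 4 = 1; sign now +1
(49/9) = (4/9)   [reduce mod 9]
4 = 2^2·1; (2/9) = +1 since 9 mod 8 = 1, so (4/9) = (+1)^2·(1/9); sign now +1
(1/9) = 1; final value = sign = +1

1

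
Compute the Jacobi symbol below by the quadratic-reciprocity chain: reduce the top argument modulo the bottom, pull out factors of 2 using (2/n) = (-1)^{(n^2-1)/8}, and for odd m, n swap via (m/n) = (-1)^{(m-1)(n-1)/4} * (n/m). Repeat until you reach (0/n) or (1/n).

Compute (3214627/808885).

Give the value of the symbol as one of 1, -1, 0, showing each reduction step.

1

(3214627/808885): 3214627 mod 808885 = 787972, so (3214627/808885) = (787972/808885)
factor out 2^2: 787972 = 2^2·196993; with 808885 mod 8 = 5, (2/808885) = -1; sign now +1; continue with (196993/808885)
flip (196993/808885) -> (808885/196993): both odd, 196993 mod 4 = 1, 808885 mod 4 = 1, so the flip contributes +1; sign now +1
(808885/196993): 808885 mod 196993 = 20913, so (808885/196993) = (20913/196993)
flip (20913/196993) -> (196993/20913): both odd, 20913 mod 4 = 1, 196993 mod 4 = 1, so the flip contributes +1; sign now +1
(196993/20913): 196993 mod 20913 = 8776, so (196993/20913) = (8776/20913)
factor out 2^3: 8776 = 2^3·1097; with 20913 mod 8 = 1, (2/20913) = +1; sign now +1; continue with (1097/20913)
flip (1097/20913) -> (20913/1097): both odd, 1097 mod 4 = 1, 20913 mod 4 = 1, so the flip contributes +1; sign now +1
(20913/1097): 20913 mod 1097 = 70, so (20913/1097) = (70/1097)
factor out 2^1: 70 = 2^1·35; with 1097 mod 8 = 1, (2/1097) = +1; sign now +1; continue with (35/1097)
flip (35/1097) -> (1097/35): both odd, 35 mod 4 = 3, 1097 mod 4 = 1, so the flip contributes +1; sign now +1
(1097/35): 1097 mod 35 = 12, so (1097/35) = (12/35)
factor out 2^2: 12 = 2^2·3; with 35 mod 8 = 3, (2/35) = -1; sign now +1; continue with (3/35)
flip (3/35) -> (35/3): both odd, 3 mod 4 = 3, 35 mod 4 = 3, so the flip contributes -1; sign now -1
(35/3): 35 mod 3 = 2, so (35/3) = (2/3)
factor out 2^1: 2 = 2^1·1; with 3 mod 8 = 3, (2/3) = -1; sign now +1; continue with (1/3)
reached (1/3) = 1, so the symbol is +1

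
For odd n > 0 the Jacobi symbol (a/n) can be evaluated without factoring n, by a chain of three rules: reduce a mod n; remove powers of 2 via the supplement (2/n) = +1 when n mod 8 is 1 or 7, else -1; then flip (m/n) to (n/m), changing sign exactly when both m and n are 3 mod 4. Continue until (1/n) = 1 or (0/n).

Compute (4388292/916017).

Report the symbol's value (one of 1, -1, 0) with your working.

(4388292/916017) = (724224/916017)   [reduce mod 916017]
724224 = 2^8·2829; (2/916017) = +1 since 916017 mod 8 = 1, so (724224/916017) = (+1)^8·(2829/916017); sign now +1
reciprocity: (2829/916017) = +1·(916017/2829) since 2829 mod 4 = 1, 916017 mod 4 = 1; sign now +1
(916017/2829) = (2250/2829)   [reduce mod 2829]
2250 = 2^1·1125; (2/2829) = -1 since 2829 mod 8 = 5, so (2250/2829) = (-1)^1·(1125/2829); sign now -1
reciprocity: (1125/2829) = +1·(2829/1125) since 1125 mod 4 = 1, 2829 mod 4 = 1; sign now -1
(2829/1125) = (579/1125)   [reduce mod 1125]
reciprocity: (579/1125) = +1·(1125/579) since 579 mod 4 = 3, 1125 mod 4 = 1; sign now -1
(1125/579) = (546/579)   [reduce mod 579]
546 = 2^1·273; (2/579) = -1 since 579 mod 8 = 3, so (546/579) = (-1)^1·(273/579); sign now +1
reciprocity: (273/579) = +1·(579/273) since 273 mod 4 = 1, 579 mod 4 = 3; sign now +1
(579/273) = (33/273)   [reduce mod 273]
reciprocity: (33/273) = +1·(273/33) since 33 mod 4 = 1, 273 mod 4 = 1; sign now +1
(273/33) = (9/33)   [reduce mod 33]
reciprocity: (9/33) = +1·(33/9) since 9 mod 4 = 1, 33 mod 4 = 1; sign now +1
(33/9) = (6/9)   [reduce mod 9]
6 = 2^1·3; (2/9) = +1 since 9 mod 8 = 1, so (6/9) = (+1)^1·(3/9); sign now +1
reciprocity: (3/9) = +1·(9/3) since 3 mod 4 = 3, 9 mod 4 = 1; sign now +1
(9/3) = (0/3)   [reduce mod 3]
(0/3) = 0   [gcd(a, n) > 1]; final value = 0

0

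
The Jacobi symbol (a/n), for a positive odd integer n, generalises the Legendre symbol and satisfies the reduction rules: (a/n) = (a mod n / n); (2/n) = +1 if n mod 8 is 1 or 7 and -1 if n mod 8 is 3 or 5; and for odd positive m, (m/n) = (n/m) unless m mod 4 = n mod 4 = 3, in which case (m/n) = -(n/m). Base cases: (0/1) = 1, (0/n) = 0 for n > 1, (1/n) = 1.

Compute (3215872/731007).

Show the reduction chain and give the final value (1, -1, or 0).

-1

(3215872/731007): 3215872 mod 731007 = 291844, so (3215872/731007) = (291844/731007)
factor out 2^2: 291844 = 2^2·72961; with 731007 mod 8 = 7, (2/731007) = +1; sign now +1; continue with (72961/731007)
flip (72961/731007) -> (731007/72961): both odd, 72961 mod 4 = 1, 731007 mod 4 = 3, so the flip contributes +1; sign now +1
(731007/72961): 731007 mod 72961 = 1397, so (731007/72961) = (1397/72961)
flip (1397/72961) -> (72961/1397): both odd, 1397 mod 4 = 1, 72961 mod 4 = 1, so the flip contributes +1; sign now +1
(72961/1397): 72961 mod 1397 = 317, so (72961/1397) = (317/1397)
flip (317/1397) -> (1397/317): both odd, 317 mod 4 = 1, 1397 mod 4 = 1, so the flip contributes +1; sign now +1
(1397/317): 1397 mod 317 = 129, so (1397/317) = (129/317)
flip (129/317) -> (317/129): both odd, 129 mod 4 = 1, 317 mod 4 = 1, so the flip contributes +1; sign now +1
(317/129): 317 mod 129 = 59, so (317/129) = (59/129)
flip (59/129) -> (129/59): both odd, 59 mod 4 = 3, 129 mod 4 = 1, so the flip contributes +1; sign now +1
(129/59): 129 mod 59 = 11, so (129/59) = (11/59)
flip (11/59) -> (59/11): both odd, 11 mod 4 = 3, 59 mod 4 = 3, so the flip contributes -1; sign now -1
(59/11): 59 mod 11 = 4, so (59/11) = (4/11)
factor out 2^2: 4 = 2^2·1; with 11 mod 8 = 3, (2/11) = -1; sign now -1; continue with (1/11)
reached (1/11) = 1, so the symbol is -1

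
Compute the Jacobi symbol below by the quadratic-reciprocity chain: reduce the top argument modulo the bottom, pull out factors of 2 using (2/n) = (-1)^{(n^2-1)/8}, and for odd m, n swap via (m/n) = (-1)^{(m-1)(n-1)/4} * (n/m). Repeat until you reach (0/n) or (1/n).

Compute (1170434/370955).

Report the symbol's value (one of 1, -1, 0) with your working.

(1170434/370955) = (57569/370955)   [reduce mod 370955]
reciprocity: (57569/370955) = +1·(370955/57569) since 57569 mod 4 = 1, 370955 mod 4 = 3; sign now +1
(370955/57569) = (25541/57569)   [reduce mod 57569]
reciprocity: (25541/57569) = +1·(57569/25541) since 25541 mod 4 = 1, 57569 mod 4 = 1; sign now +1
(57569/25541) = (6487/25541)   [reduce mod 25541]
reciprocity: (6487/25541) = +1·(25541/6487) since 6487 mod 4 = 3, 25541 mod 4 = 1; sign now +1
(25541/6487) = (6080/6487)   [reduce mod 6487]
6080 = 2^6·95; (2/6487) = +1 since 6487 mod 8 = 7, so (6080/6487) = (+1)^6·(95/6487); sign now +1
reciprocity: (95/6487) = -1·(6487/95) since 95 mod 4 = 3, 6487 mod 4 = 3; sign now -1
(6487/95) = (27/95)   [reduce mod 95]
reciprocity: (27/95) = -1·(95/27) since 27 mod 4 = 3, 95 mod 4 = 3; sign now +1
(95/27) = (14/27)   [reduce mod 27]
14 = 2^1·7; (2/27) = -1 since 27 mod 8 = 3, so (14/27) = (-1)^1·(7/27); sign now -1
reciprocity: (7/27) = -1·(27/7) since 7 mod 4 = 3, 27 mod 4 = 3; sign now +1
(27/7) = (6/7)   [reduce mod 7]
6 = 2^1·3; (2/7) = +1 since 7 mod 8 = 7, so (6/7) = (+1)^1·(3/7); sign now +1
reciprocity: (3/7) = -1·(7/3) since 3 mod 4 = 3, 7 mod 4 = 3; sign now -1
(7/3) = (1/3)   [reduce mod 3]
(1/3) = 1; final value = sign = -1

-1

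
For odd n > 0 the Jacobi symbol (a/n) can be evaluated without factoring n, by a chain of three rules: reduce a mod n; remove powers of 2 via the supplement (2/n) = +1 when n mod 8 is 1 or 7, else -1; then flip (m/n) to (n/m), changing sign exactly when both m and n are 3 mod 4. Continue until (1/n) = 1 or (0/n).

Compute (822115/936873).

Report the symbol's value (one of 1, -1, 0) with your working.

flip (822115/936873) -> (936873/822115): both odd, 822115 mod 4 = 3, 936873 mod 4 = 1, so the flip contributes +1; sign now +1
(936873/822115): 936873 mod 822115 = 114758, so (936873/822115) = (114758/822115)
factor out 2^1: 114758 = 2^1·57379; with 822115 mod 8 = 3, (2/822115) = -1; sign now -1; continue with (57379/822115)
flip (57379/822115) -> (822115/57379): both odd, 57379 mod 4 = 3, 822115 mod 4 = 3, so the flip contributes -1; sign now +1
(822115/57379): 822115 mod 57379 = 18809, so (822115/57379) = (18809/57379)
flip (18809/57379) -> (57379/18809): both odd, 18809 mod 4 = 1, 57379 mod 4 = 3, so the flip contributes +1; sign now +1
(57379/18809): 57379 mod 18809 = 952, so (57379/18809) = (952/18809)
factor out 2^3: 952 = 2^3·119; with 18809 mod 8 = 1, (2/18809) = +1; sign now +1; continue with (119/18809)
flip (119/18809) -> (18809/119): both odd, 119 mod 4 = 3, 18809 mod 4 = 1, so the flip contributes +1; sign now +1
(18809/119): 18809 mod 119 = 7, so (18809/119) = (7/119)
flip (7/119) -> (119/7): both odd, 7 mod 4 = 3, 119 mod 4 = 3, so the flip contributes -1; sign now -1
(119/7): 119 mod 7 = 0, so (119/7) = (0/7)
reached (0/7); gcd(a, n) > 1, so (0/7) = 0 and the symbol is 0

0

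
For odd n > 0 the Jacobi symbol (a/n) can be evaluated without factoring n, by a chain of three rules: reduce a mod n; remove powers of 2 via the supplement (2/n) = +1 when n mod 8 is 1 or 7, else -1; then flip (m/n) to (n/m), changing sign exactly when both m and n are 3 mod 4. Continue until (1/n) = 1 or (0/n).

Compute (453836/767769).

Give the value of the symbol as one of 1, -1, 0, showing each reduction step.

453836 = 2^2·113459; (2/767769) = +1 since 767769 mod 8 = 1, so (453836/767769) = (+1)^2·(113459/767769); sign now +1
reciprocity: (113459/767769) = +1·(767769/113459) since 113459 mod 4 = 3, 767769 mod 4 = 1; sign now +1
(767769/113459) = (87015/113459)   [reduce mod 113459]
reciprocity: (87015/113459) = -1·(113459/87015) since 87015 mod 4 = 3, 113459 mod 4 = 3; sign now -1
(113459/87015) = (26444/87015)   [reduce mod 87015]
26444 = 2^2·6611; (2/87015) = +1 since 87015 mod 8 = 7, so (26444/87015) = (+1)^2·(6611/87015); sign now -1
reciprocity: (6611/87015) = -1·(87015/6611) since 6611 mod 4 = 3, 87015 mod 4 = 3; sign now +1
(87015/6611) = (1072/6611)   [reduce mod 6611]
1072 = 2^4·67; (2/6611) = -1 since 6611 mod 8 = 3, so (1072/6611) = (-1)^4·(67/6611); sign now +1
reciprocity: (67/6611) = -1·(6611/67) since 67 mod 4 = 3, 6611 mod 4 = 3; sign now -1
(6611/67) = (45/67)   [reduce mod 67]
reciprocity: (45/67) = +1·(67/45) since 45 mod 4 = 1, 67 mod 4 = 3; sign now -1
(67/45) = (22/45)   [reduce mod 45]
22 = 2^1·11; (2/45) = -1 since 45 mod 8 = 5, so (22/45) = (-1)^1·(11/45); sign now +1
reciprocity: (11/45) = +1·(45/11) since 11 mod 4 = 3, 45 mod 4 = 1; sign now +1
(45/11) = (1/11)   [reduce mod 11]
(1/11) = 1; final value = sign = +1

1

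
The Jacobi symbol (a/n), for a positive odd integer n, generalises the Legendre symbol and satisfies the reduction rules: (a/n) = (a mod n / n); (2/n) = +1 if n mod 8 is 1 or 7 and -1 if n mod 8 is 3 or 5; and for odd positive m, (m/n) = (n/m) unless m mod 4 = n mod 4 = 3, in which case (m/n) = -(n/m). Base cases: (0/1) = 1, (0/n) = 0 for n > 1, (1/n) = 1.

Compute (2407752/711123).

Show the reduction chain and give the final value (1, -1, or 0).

0

(2407752/711123) = (274383/711123)   [reduce mod 711123]
reciprocity: (274383/711123) = -1·(711123/274383) since 274383 mod 4 = 3, 711123 mod 4 = 3; sign now -1
(711123/274383) = (162357/274383)   [reduce mod 274383]
reciprocity: (162357/274383) = +1·(274383/162357) since 162357 mod 4 = 1, 274383 mod 4 = 3; sign now -1
(274383/162357) = (112026/162357)   [reduce mod 162357]
112026 = 2^1·56013; (2/162357) = -1 since 162357 mod 8 = 5, so (112026/162357) = (-1)^1·(56013/162357); sign now +1
reciprocity: (56013/162357) = +1·(162357/56013) since 56013 mod 4 = 1, 162357 mod 4 = 1; sign now +1
(162357/56013) = (50331/56013)   [reduce mod 56013]
reciprocity: (50331/56013) = +1·(56013/50331) since 50331 mod 4 = 3, 56013 mod 4 = 1; sign now +1
(56013/50331) = (5682/50331)   [reduce mod 50331]
5682 = 2^1·2841; (2/50331) = -1 since 50331 mod 8 = 3, so (5682/50331) = (-1)^1·(2841/50331); sign now -1
reciprocity: (2841/50331) = +1·(50331/2841) since 2841 mod 4 = 1, 50331 mod 4 = 3; sign now -1
(50331/2841) = (2034/2841)   [reduce mod 2841]
2034 = 2^1·1017; (2/2841) = +1 since 2841 mod 8 = 1, so (2034/2841) = (+1)^1·(1017/2841); sign now -1
reciprocity: (1017/2841) = +1·(2841/1017) since 1017 mod 4 = 1, 2841 mod 4 = 1; sign now -1
(2841/1017) = (807/1017)   [reduce mod 1017]
reciprocity: (807/1017) = +1·(1017/807) since 807 mod 4 = 3, 1017 mod 4 = 1; sign now -1
(1017/807) = (210/807)   [reduce mod 807]
210 = 2^1·105; (2/807) = +1 since 807 mod 8 = 7, so (210/807) = (+1)^1·(105/807); sign now -1
reciprocity: (105/807) = +1·(807/105) since 105 mod 4 = 1, 807 mod 4 = 3; sign now -1
(807/105) = (72/105)   [reduce mod 105]
72 = 2^3·9; (2/105) = +1 since 105 mod 8 = 1, so (72/105) = (+1)^3·(9/105); sign now -1
reciprocity: (9/105) = +1·(105/9) since 9 mod 4 = 1, 105 mod 4 = 1; sign now -1
(105/9) = (6/9)   [reduce mod 9]
6 = 2^1·3; (2/9) = +1 since 9 mod 8 = 1, so (6/9) = (+1)^1·(3/9); sign now -1
reciprocity: (3/9) = +1·(9/3) since 3 mod 4 = 3, 9 mod 4 = 1; sign now -1
(9/3) = (0/3)   [reduce mod 3]
(0/3) = 0   [gcd(a, n) > 1]; final value = 0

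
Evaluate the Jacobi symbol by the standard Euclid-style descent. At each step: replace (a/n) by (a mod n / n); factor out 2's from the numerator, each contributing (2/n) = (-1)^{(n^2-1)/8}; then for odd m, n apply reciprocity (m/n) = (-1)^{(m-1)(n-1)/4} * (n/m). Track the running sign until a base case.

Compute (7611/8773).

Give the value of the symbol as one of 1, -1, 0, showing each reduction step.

flip (7611/8773) -> (8773/7611): both odd, 7611 mod 4 = 3, 8773 mod 4 = 1, so the flip contributes +1; sign now +1
(8773/7611): 8773 mod 7611 = 1162, so (8773/7611) = (1162/7611)
factor out 2^1: 1162 = 2^1·581; with 7611 mod 8 = 3, (2/7611) = -1; sign now -1; continue with (581/7611)
flip (581/7611) -> (7611/581): both odd, 581 mod 4 = 1, 7611 mod 4 = 3, so the flip contributes +1; sign now -1
(7611/581): 7611 mod 581 = 58, so (7611/581) = (58/581)
factor out 2^1: 58 = 2^1·29; with 581 mod 8 = 5, (2/581) = -1; sign now +1; continue with (29/581)
flip (29/581) -> (581/29): both odd, 29 mod 4 = 1, 581 mod 4 = 1, so the flip contributes +1; sign now +1
(581/29): 581 mod 29 = 1, so (581/29) = (1/29)
reached (1/29) = 1, so the symbol is +1

1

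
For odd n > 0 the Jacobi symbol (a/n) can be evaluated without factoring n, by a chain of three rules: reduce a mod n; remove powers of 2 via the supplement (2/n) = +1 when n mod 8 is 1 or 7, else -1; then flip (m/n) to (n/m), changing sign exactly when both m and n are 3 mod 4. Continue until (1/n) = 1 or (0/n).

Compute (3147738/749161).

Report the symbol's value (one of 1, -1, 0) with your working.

(3147738/749161): 3147738 mod 749161 = 151094, so (3147738/749161) = (151094/749161)
factor out 2^1: 151094 = 2^1·75547; with 749161 mod 8 = 1, (2/749161) = +1; sign now +1; continue with (75547/749161)
flip (75547/749161) -> (749161/75547): both odd, 75547 mod 4 = 3, 749161 mod 4 = 1, so the flip contributes +1; sign now +1
(749161/75547): 749161 mod 75547 = 69238, so (749161/75547) = (69238/75547)
factor out 2^1: 69238 = 2^1·34619; with 75547 mod 8 = 3, (2/75547) = -1; sign now -1; continue with (34619/75547)
flip (34619/75547) -> (75547/34619): both odd, 34619 mod 4 = 3, 75547 mod 4 = 3, so the flip contributes -1; sign now +1
(75547/34619): 75547 mod 34619 = 6309, so (75547/34619) = (6309/34619)
flip (6309/34619) -> (34619/6309): both odd, 6309 mod 4 = 1, 34619 mod 4 = 3, so the flip contributes +1; sign now +1
(34619/6309): 34619 mod 6309 = 3074, so (34619/6309) = (3074/6309)
factor out 2^1: 3074 = 2^1·1537; with 6309 mod 8 = 5, (2/6309) = -1; sign now -1; continue with (1537/6309)
flip (1537/6309) -> (6309/1537): both odd, 1537 mod 4 = 1, 6309 mod 4 = 1, so the flip contributes +1; sign now -1
(6309/1537): 6309 mod 1537 = 161, so (6309/1537) = (161/1537)
flip (161/1537) -> (1537/161): both odd, 161 mod 4 = 1, 1537 mod 4 = 1, so the flip contributes +1; sign now -1
(1537/161): 1537 mod 161 = 88, so (1537/161) = (88/161)
factor out 2^3: 88 = 2^3·11; with 161 mod 8 = 1, (2/161) = +1; sign now -1; continue with (11/161)
flip (11/161) -> (161/11): both odd, 11 mod 4 = 3, 161 mod 4 = 1, so the flip contributes +1; sign now -1
(161/11): 161 mod 11 = 7, so (161/11) = (7/11)
flip (7/11) -> (11/7): both odd, 7 mod 4 = 3, 11 mod 4 = 3, so the flip contributes -1; sign now +1
(11/7): 11 mod 7 = 4, so (11/7) = (4/7)
factor out 2^2: 4 = 2^2·1; with 7 mod 8 = 7, (2/7) = +1; sign now +1; continue with (1/7)
reached (1/7) = 1, so the symbol is +1

1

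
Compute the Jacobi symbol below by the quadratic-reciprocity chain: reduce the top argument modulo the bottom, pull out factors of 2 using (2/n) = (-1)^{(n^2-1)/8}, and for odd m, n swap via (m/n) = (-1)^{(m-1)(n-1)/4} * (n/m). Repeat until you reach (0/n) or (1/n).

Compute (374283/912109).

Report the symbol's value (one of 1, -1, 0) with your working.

reciprocity: (374283/912109) = +1·(912109/374283) since 374283 mod 4 = 3, 912109 mod 4 = 1; sign now +1
(912109/374283) = (163543/374283)   [reduce mod 374283]
reciprocity: (163543/374283) = -1·(374283/163543) since 163543 mod 4 = 3, 374283 mod 4 = 3; sign now -1
(374283/163543) = (47197/163543)   [reduce mod 163543]
reciprocity: (47197/163543) = +1·(163543/47197) since 47197 mod 4 = 1, 163543 mod 4 = 3; sign now -1
(163543/47197) = (21952/47197)   [reduce mod 47197]
21952 = 2^6·343; (2/47197) = -1 since 47197 mod 8 = 5, so (21952/47197) = (-1)^6·(343/47197); sign now -1
reciprocity: (343/47197) = +1·(47197/343) since 343 mod 4 = 3, 47197 mod 4 = 1; sign now -1
(47197/343) = (206/343)   [reduce mod 343]
206 = 2^1·103; (2/343) = +1 since 343 mod 8 = 7, so (206/343) = (+1)^1·(103/343); sign now -1
reciprocity: (103/343) = -1·(343/103) since 103 mod 4 = 3, 343 mod 4 = 3; sign now +1
(343/103) = (34/103)   [reduce mod 103]
34 = 2^1·17; (2/103) = +1 since 103 mod 8 = 7, so (34/103) = (+1)^1·(17/103); sign now +1
reciprocity: (17/103) = +1·(103/17) since 17 mod 4 = 1, 103 mod 4 = 3; sign now +1
(103/17) = (1/17)   [reduce mod 17]
(1/17) = 1; final value = sign = +1

1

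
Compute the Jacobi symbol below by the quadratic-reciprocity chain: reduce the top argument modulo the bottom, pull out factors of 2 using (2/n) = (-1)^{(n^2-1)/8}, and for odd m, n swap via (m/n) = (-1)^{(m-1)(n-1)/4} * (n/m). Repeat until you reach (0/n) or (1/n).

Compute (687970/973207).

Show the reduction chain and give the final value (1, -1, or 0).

687970 = 2^1·343985; (2/973207) = +1 since 973207 mod 8 = 7, so (687970/973207) = (+1)^1·(343985/973207); sign now +1
reciprocity: (343985/973207) = +1·(973207/343985) since 343985 mod 4 = 1, 973207 mod 4 = 3; sign now +1
(973207/343985) = (285237/343985)   [reduce mod 343985]
reciprocity: (285237/343985) = +1·(343985/285237) since 285237 mod 4 = 1, 343985 mod 4 = 1; sign now +1
(343985/285237) = (58748/285237)   [reduce mod 285237]
58748 = 2^2·14687; (2/285237) = -1 since 285237 mod 8 = 5, so (58748/285237) = (-1)^2·(14687/285237); sign now +1
reciprocity: (14687/285237) = +1·(285237/14687) since 14687 mod 4 = 3, 285237 mod 4 = 1; sign now +1
(285237/14687) = (6184/14687)   [reduce mod 14687]
6184 = 2^3·773; (2/14687) = +1 since 14687 mod 8 = 7, so (6184/14687) = (+1)^3·(773/14687); sign now +1
reciprocity: (773/14687) = +1·(14687/773) since 773 mod 4 = 1, 14687 mod 4 = 3; sign now +1
(14687/773) = (0/773)   [reduce mod 773]
(0/773) = 0   [gcd(a, n) > 1]; final value = 0

0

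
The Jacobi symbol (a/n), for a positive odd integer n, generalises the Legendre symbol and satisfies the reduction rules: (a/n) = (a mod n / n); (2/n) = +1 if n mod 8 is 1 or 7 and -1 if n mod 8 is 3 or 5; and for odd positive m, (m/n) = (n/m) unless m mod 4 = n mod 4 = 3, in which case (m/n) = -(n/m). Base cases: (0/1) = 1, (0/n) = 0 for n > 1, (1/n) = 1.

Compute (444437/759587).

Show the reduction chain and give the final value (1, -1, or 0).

-1

reciprocity: (444437/759587) = +1·(759587/444437) since 444437 mod 4 = 1, 759587 mod 4 = 3; sign now +1
(759587/444437) = (315150/444437)   [reduce mod 444437]
315150 = 2^1·157575; (2/444437) = -1 since 444437 mod 8 = 5, so (315150/444437) = (-1)^1·(157575/444437); sign now -1
reciprocity: (157575/444437) = +1·(444437/157575) since 157575 mod 4 = 3, 444437 mod 4 = 1; sign now -1
(444437/157575) = (129287/157575)   [reduce mod 157575]
reciprocity: (129287/157575) = -1·(157575/129287) since 129287 mod 4 = 3, 157575 mod 4 = 3; sign now +1
(157575/129287) = (28288/129287)   [reduce mod 129287]
28288 = 2^7·221; (2/129287) = +1 since 129287 mod 8 = 7, so (28288/129287) = (+1)^7·(221/129287); sign now +1
reciprocity: (221/129287) = +1·(129287/221) since 221 mod 4 = 1, 129287 mod 4 = 3; sign now +1
(129287/221) = (2/221)   [reduce mod 221]
2 = 2^1·1; (2/221) = -1 since 221 mod 8 = 5, so (2/221) = (-1)^1·(1/221); sign now -1
(1/221) = 1; final value = sign = -1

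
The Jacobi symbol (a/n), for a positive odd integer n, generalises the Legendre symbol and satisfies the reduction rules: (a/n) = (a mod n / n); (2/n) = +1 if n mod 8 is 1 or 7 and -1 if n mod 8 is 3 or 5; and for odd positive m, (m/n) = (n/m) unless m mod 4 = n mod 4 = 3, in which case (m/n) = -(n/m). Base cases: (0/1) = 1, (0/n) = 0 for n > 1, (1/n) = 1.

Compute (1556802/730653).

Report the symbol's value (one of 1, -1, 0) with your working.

(1556802/730653) = (95496/730653)   [reduce mod 730653]
95496 = 2^3·11937; (2/730653) = -1 since 730653 mod 8 = 5, so (95496/730653) = (-1)^3·(11937/730653); sign now -1
reciprocity: (11937/730653) = +1·(730653/11937) since 11937 mod 4 = 1, 730653 mod 4 = 1; sign now -1
(730653/11937) = (2496/11937)   [reduce mod 11937]
2496 = 2^6·39; (2/11937) = +1 since 11937 mod 8 = 1, so (2496/11937) = (+1)^6·(39/11937); sign now -1
reciprocity: (39/11937) = +1·(11937/39) since 39 mod 4 = 3, 11937 mod 4 = 1; sign now -1
(11937/39) = (3/39)   [reduce mod 39]
reciprocity: (3/39) = -1·(39/3) since 3 mod 4 = 3, 39 mod 4 = 3; sign now +1
(39/3) = (0/3)   [reduce mod 3]
(0/3) = 0   [gcd(a, n) > 1]; final value = 0

0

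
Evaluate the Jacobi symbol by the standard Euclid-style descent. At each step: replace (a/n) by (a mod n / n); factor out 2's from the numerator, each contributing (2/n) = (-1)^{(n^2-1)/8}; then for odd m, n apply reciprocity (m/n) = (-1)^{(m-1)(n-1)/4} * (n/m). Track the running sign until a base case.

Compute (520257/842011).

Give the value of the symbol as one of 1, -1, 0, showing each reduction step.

reciprocity: (520257/842011) = +1·(842011/520257) since 520257 mod 4 = 1, 842011 mod 4 = 3; sign now +1
(842011/520257) = (321754/520257)   [reduce mod 520257]
321754 = 2^1·160877; (2/520257) = +1 since 520257 mod 8 = 1, so (321754/520257) = (+1)^1·(160877/520257); sign now +1
reciprocity: (160877/520257) = +1·(520257/160877) since 160877 mod 4 = 1, 520257 mod 4 = 1; sign now +1
(520257/160877) = (37626/160877)   [reduce mod 160877]
37626 = 2^1·18813; (2/160877) = -1 since 160877 mod 8 = 5, so (37626/160877) = (-1)^1·(18813/160877); sign now -1
reciprocity: (18813/160877) = +1·(160877/18813) since 18813 mod 4 = 1, 160877 mod 4 = 1; sign now -1
(160877/18813) = (10373/18813)   [reduce mod 18813]
reciprocity: (10373/18813) = +1·(18813/10373) since 10373 mod 4 = 1, 18813 mod 4 = 1; sign now -1
(18813/10373) = (8440/10373)   [reduce mod 10373]
8440 = 2^3·1055; (2/10373) = -1 since 10373 mod 8 = 5, so (8440/10373) = (-1)^3·(1055/10373); sign now +1
reciprocity: (1055/10373) = +1·(10373/1055) since 1055 mod 4 = 3, 10373 mod 4 = 1; sign now +1
(10373/1055) = (878/1055)   [reduce mod 1055]
878 = 2^1·439; (2/1055) = +1 since 1055 mod 8 = 7, so (878/1055) = (+1)^1·(439/1055); sign now +1
reciprocity: (439/1055) = -1·(1055/439) since 439 mod 4 = 3, 1055 mod 4 = 3; sign now -1
(1055/439) = (177/439)   [reduce mod 439]
reciprocity: (177/439) = +1·(439/177) since 177 mod 4 = 1, 439 mod 4 = 3; sign now -1
(439/177) = (85/177)   [reduce mod 177]
reciprocity: (85/177) = +1·(177/85) since 85 mod 4 = 1, 177 mod 4 = 1; sign now -1
(177/85) = (7/85)   [reduce mod 85]
reciprocity: (7/85) = +1·(85/7) since 7 mod 4 = 3, 85 mod 4 = 1; sign now -1
(85/7) = (1/7)   [reduce mod 7]
(1/7) = 1; final value = sign = -1

-1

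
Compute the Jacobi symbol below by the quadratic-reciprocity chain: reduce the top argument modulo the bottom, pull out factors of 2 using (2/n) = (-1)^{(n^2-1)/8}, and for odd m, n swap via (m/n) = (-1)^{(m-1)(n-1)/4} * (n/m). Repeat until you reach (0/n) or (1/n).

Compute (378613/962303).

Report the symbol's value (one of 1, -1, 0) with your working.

reciprocity: (378613/962303) = +1·(962303/378613) since 378613 mod 4 = 1, 962303 mod 4 = 3; sign now +1
(962303/378613) = (205077/378613)   [reduce mod 378613]
reciprocity: (205077/378613) = +1·(378613/205077) since 205077 mod 4 = 1, 378613 mod 4 = 1; sign now +1
(378613/205077) = (173536/205077)   [reduce mod 205077]
173536 = 2^5·5423; (2/205077) = -1 since 205077 mod 8 = 5, so (173536/205077) = (-1)^5·(5423/205077); sign now -1
reciprocity: (5423/205077) = +1·(205077/5423) since 5423 mod 4 = 3, 205077 mod 4 = 1; sign now -1
(205077/5423) = (4426/5423)   [reduce mod 5423]
4426 = 2^1·2213; (2/5423) = +1 since 5423 mod 8 = 7, so (4426/5423) = (+1)^1·(2213/5423); sign now -1
reciprocity: (2213/5423) = +1·(5423/2213) since 2213 mod 4 = 1, 5423 mod 4 = 3; sign now -1
(5423/2213) = (997/2213)   [reduce mod 2213]
reciprocity: (997/2213) = +1·(2213/997) since 997 mod 4 = 1, 2213 mod 4 = 1; sign now -1
(2213/997) = (219/997)   [reduce mod 997]
reciprocity: (219/997) = +1·(997/219) since 219 mod 4 = 3, 997 mod 4 = 1; sign now -1
(997/219) = (121/219)   [reduce mod 219]
reciprocity: (121/219) = +1·(219/121) since 121 mod 4 = 1, 219 mod 4 = 3; sign now -1
(219/121) = (98/121)   [reduce mod 121]
98 = 2^1·49; (2/121) = +1 since 121 mod 8 = 1, so (98/121) = (+1)^1·(49/121); sign now -1
reciprocity: (49/121) = +1·(121/49) since 49 mod 4 = 1, 121 mod 4 = 1; sign now -1
(121/49) = (23/49)   [reduce mod 49]
reciprocity: (23/49) = +1·(49/23) since 23 mod 4 = 3, 49 mod 4 = 1; sign now -1
(49/23) = (3/23)   [reduce mod 23]
reciprocity: (3/23) = -1·(23/3) since 3 mod 4 = 3, 23 mod 4 = 3; sign now +1
(23/3) = (2/3)   [reduce mod 3]
2 = 2^1·1; (2/3) = -1 since 3 mod 8 = 3, so (2/3) = (-1)^1·(1/3); sign now -1
(1/3) = 1; final value = sign = -1

-1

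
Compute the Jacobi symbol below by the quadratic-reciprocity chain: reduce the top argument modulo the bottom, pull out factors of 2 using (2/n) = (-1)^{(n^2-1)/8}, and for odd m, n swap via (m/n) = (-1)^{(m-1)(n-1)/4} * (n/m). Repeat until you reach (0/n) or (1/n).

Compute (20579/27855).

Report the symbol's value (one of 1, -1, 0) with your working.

reciprocity: (20579/27855) = -1·(27855/20579) since 20579 mod 4 = 3, 27855 mod 4 = 3; sign now -1
(27855/20579) = (7276/20579)   [reduce mod 20579]
7276 = 2^2·1819; (2/20579) = -1 since 20579 mod 8 = 3, so (7276/20579) = (-1)^2·(1819/20579); sign now -1
reciprocity: (1819/20579) = -1·(20579/1819) since 1819 mod 4 = 3, 20579 mod 4 = 3; sign now +1
(20579/1819) = (570/1819)   [reduce mod 1819]
570 = 2^1·285; (2/1819) = -1 since 1819 mod 8 = 3, so (570/1819) = (-1)^1·(285/1819); sign now -1
reciprocity: (285/1819) = +1·(1819/285) since 285 mod 4 = 1, 1819 mod 4 = 3; sign now -1
(1819/285) = (109/285)   [reduce mod 285]
reciprocity: (109/285) = +1·(285/109) since 109 mod 4 = 1, 285 mod 4 = 1; sign now -1
(285/109) = (67/109)   [reduce mod 109]
reciprocity: (67/109) = +1·(109/67) since 67 mod 4 = 3, 109 mod 4 = 1; sign now -1
(109/67) = (42/67)   [reduce mod 67]
42 = 2^1·21; (2/67) = -1 since 67 mod 8 = 3, so (42/67) = (-1)^1·(21/67); sign now +1
reciprocity: (21/67) = +1·(67/21) since 21 mod 4 = 1, 67 mod 4 = 3; sign now +1
(67/21) = (4/21)   [reduce mod 21]
4 = 2^2·1; (2/21) = -1 since 21 mod 8 = 5, so (4/21) = (-1)^2·(1/21); sign now +1
(1/21) = 1; final value = sign = +1

1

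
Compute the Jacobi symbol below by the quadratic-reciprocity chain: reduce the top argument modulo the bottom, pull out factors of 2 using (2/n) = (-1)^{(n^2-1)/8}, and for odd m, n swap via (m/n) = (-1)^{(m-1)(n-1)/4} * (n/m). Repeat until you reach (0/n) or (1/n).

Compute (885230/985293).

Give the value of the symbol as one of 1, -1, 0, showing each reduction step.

-1

factor out 2^1: 885230 = 2^1·442615; with 985293 mod 8 = 5, (2/985293) = -1; sign now -1; continue with (442615/985293)
flip (442615/985293) -> (985293/442615): both odd, 442615 mod 4 = 3, 985293 mod 4 = 1, so the flip contributes +1; sign now -1
(985293/442615): 985293 mod 442615 = 100063, so (985293/442615) = (100063/442615)
flip (100063/442615) -> (442615/100063): both odd, 100063 mod 4 = 3, 442615 mod 4 = 3, so the flip contributes -1; sign now +1
(442615/100063): 442615 mod 100063 = 42363, so (442615/100063) = (42363/100063)
flip (42363/100063) -> (100063/42363): both odd, 42363 mod 4 = 3, 100063 mod 4 = 3, so the flip contributes -1; sign now -1
(100063/42363): 100063 mod 42363 = 15337, so (100063/42363) = (15337/42363)
flip (15337/42363) -> (42363/15337): both odd, 15337 mod 4 = 1, 42363 mod 4 = 3, so the flip contributes +1; sign now -1
(42363/15337): 42363 mod 15337 = 11689, so (42363/15337) = (11689/15337)
flip (11689/15337) -> (15337/11689): both odd, 11689 mod 4 = 1, 15337 mod 4 = 1, so the flip contributes +1; sign now -1
(15337/11689): 15337 mod 11689 = 3648, so (15337/11689) = (3648/11689)
factor out 2^6: 3648 = 2^6·57; with 11689 mod 8 = 1, (2/11689) = +1; sign now -1; continue with (57/11689)
flip (57/11689) -> (11689/57): both odd, 57 mod 4 = 1, 11689 mod 4 = 1, so the flip contributes +1; sign now -1
(11689/57): 11689 mod 57 = 4, so (11689/57) = (4/57)
factor out 2^2: 4 = 2^2·1; with 57 mod 8 = 1, (2/57) = +1; sign now -1; continue with (1/57)
reached (1/57) = 1, so the symbol is -1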